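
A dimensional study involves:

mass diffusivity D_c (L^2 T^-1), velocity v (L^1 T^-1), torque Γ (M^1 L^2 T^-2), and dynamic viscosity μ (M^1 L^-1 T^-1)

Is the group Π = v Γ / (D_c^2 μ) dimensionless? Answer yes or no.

Sum the exponent of each base dimension across the product:
  M: −2·[D_c]_M + [v]_M + [Γ]_M − [μ]_M = −2·(0) + (0) + (1) − (1) = 0
  L: −2·[D_c]_L + [v]_L + [Γ]_L − [μ]_L = −2·(2) + (1) + (2) − (-1) = 0
  T: −2·[D_c]_T + [v]_T + [Γ]_T − [μ]_T = −2·(-1) + (-1) + (-2) − (-1) = 0
  N: −2·[D_c]_N + [v]_N + [Γ]_N − [μ]_N = −2·(0) + (0) + (0) − (0) = 0
All base exponents vanish — dimensionless.

yes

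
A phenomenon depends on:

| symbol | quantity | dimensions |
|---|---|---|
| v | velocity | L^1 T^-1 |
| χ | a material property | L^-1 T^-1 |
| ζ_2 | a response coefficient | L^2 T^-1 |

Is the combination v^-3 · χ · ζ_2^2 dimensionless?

yes

Sum the exponent of each base dimension across the product:
  L: −3·[v]_L + [χ]_L + 2·[ζ_2]_L = −3·(1) + (-1) + 2·(2) = 0
  T: −3·[v]_T + [χ]_T + 2·[ζ_2]_T = −3·(-1) + (-1) + 2·(-1) = 0
All base exponents vanish — dimensionless.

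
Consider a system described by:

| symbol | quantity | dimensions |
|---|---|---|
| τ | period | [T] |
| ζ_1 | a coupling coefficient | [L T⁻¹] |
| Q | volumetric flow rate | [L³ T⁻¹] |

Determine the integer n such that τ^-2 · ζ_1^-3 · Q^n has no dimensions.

Balance the L exponent: (3)·n from Q, plus −2·(0) − 3·(1) = -3 from the rest, must sum to zero.
3n − 3 = 0, so n = 1.

1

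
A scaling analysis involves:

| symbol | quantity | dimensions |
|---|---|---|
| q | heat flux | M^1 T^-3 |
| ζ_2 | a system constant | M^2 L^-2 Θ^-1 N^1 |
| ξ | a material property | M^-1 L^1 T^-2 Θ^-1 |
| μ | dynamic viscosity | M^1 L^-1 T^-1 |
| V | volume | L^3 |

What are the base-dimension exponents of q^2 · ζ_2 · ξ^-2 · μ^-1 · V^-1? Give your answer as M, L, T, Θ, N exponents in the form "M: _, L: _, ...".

Collect each base-dimension exponent across the product:
  M: 2·(1) + (2) − 2·(-1) − (1) − (0) = 5
  L: 2·(0) + (-2) − 2·(1) − (-1) − (3) = -6
  T: 2·(-3) + (0) − 2·(-2) − (-1) − (0) = -1
  Θ: 2·(0) + (-1) − 2·(-1) − (0) − (0) = 1
  N: 2·(0) + (1) − 2·(0) − (0) − (0) = 1
So the dimensions are [M⁵ L⁻⁶ T⁻¹ Θ N].

M: 5, L: -6, T: -1, Θ: 1, N: 1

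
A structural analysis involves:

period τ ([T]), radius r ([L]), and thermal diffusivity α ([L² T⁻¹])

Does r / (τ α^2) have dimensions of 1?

no

Sum the exponent of each base dimension across the product:
  L: −[τ]_L + [r]_L − 2·[α]_L = −(0) + (1) − 2·(2) = -3
  T: −[τ]_T + [r]_T − 2·[α]_T = −(1) + (0) − 2·(-1) = 1
Net dimensions [L⁻³ T] ≠ [1] — not dimensionless.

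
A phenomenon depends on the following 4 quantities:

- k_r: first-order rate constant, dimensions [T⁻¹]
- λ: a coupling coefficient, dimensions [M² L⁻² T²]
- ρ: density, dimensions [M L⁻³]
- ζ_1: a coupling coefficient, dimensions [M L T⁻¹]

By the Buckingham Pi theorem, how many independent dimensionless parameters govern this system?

There are 4 variables and 3 base dimensions (M, L, T).
The dimension matrix has rank 3.
Independent dimensionless groups: 4 − 3 = 1.

1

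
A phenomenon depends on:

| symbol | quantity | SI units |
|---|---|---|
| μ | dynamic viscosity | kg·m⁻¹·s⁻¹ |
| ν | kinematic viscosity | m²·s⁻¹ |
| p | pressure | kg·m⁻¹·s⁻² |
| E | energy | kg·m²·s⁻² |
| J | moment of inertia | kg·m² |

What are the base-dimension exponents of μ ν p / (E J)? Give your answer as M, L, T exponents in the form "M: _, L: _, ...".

Collect each base-dimension exponent across the product:
  M: (1) + (0) + (1) − (1) − (1) = 0
  L: (-1) + (2) + (-1) − (2) − (2) = -4
  T: (-1) + (-1) + (-2) − (-2) − (0) = -2
So the dimensions are [L⁻⁴ T⁻²].

M: 0, L: -4, T: -2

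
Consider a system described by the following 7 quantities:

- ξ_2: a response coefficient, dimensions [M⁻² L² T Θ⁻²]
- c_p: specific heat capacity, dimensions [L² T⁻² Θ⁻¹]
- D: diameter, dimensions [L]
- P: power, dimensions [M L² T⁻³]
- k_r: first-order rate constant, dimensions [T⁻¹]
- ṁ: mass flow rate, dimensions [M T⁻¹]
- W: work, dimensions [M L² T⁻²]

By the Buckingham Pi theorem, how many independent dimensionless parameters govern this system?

There are 7 variables and 4 base dimensions (M, L, T, Θ).
The dimension matrix has rank 4.
Independent dimensionless groups: 7 − 4 = 3.

3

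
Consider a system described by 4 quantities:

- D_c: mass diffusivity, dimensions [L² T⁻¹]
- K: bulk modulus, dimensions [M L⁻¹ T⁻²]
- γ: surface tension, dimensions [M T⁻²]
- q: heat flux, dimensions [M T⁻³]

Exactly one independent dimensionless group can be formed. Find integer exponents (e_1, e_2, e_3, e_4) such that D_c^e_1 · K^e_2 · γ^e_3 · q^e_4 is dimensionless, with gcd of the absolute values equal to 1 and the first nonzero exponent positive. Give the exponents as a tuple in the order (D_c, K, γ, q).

M: e_1·(0) + e_2·(1) + e_3·(1) + e_4·(1) = 0
L: e_1·(2) + e_2·(-1) + e_3·(0) + e_4·(0) = 0
T: e_1·(-1) + e_2·(-2) + e_3·(-2) + e_4·(-3) = 0
Solving this homogeneous linear system for the smallest-integer solution (first nonzero entry positive) gives (1, 2, -1, -1).

(1, 2, -1, -1)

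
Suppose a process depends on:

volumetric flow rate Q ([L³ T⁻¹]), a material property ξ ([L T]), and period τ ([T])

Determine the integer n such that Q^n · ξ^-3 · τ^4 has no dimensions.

1

Balance the L exponent: (3)·n from Q, plus −3·(1) + 4·(0) = -3 from the rest, must sum to zero.
3n − 3 = 0, so n = 1.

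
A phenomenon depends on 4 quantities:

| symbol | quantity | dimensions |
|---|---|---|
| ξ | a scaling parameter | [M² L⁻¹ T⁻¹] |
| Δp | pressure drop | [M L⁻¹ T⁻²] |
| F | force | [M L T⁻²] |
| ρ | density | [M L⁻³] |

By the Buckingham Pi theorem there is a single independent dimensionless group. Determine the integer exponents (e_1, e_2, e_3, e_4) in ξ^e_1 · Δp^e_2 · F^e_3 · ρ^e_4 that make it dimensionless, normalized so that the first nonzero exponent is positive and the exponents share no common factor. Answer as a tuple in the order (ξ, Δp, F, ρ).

M: e_1·(2) + e_2·(1) + e_3·(1) + e_4·(1) = 0
L: e_1·(-1) + e_2·(-1) + e_3·(1) + e_4·(-3) = 0
T: e_1·(-1) + e_2·(-2) + e_3·(-2) + e_4·(0) = 0
Solving this homogeneous linear system for the smallest-integer solution (first nonzero entry positive) gives (2, 3, -4, -3).

(2, 3, -4, -3)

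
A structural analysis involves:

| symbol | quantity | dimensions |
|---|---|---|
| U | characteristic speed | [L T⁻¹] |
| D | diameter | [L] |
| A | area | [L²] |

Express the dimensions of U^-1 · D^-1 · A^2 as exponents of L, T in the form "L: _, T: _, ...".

L: 2, T: 1

Collect each base-dimension exponent across the product:
  L: −(1) − (1) + 2·(2) = 2
  T: −(-1) − (0) + 2·(0) = 1
So the dimensions are [L² T].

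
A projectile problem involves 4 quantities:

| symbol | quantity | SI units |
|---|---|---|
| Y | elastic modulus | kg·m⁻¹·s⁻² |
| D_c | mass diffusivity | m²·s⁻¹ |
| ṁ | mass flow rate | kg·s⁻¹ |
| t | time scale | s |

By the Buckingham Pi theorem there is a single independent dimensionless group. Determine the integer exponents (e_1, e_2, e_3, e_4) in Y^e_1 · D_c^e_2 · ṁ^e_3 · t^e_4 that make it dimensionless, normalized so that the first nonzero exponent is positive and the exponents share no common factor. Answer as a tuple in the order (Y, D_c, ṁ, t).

(2, 1, -2, 3)

M: e_1·(1) + e_2·(0) + e_3·(1) + e_4·(0) = 0
L: e_1·(-1) + e_2·(2) + e_3·(0) + e_4·(0) = 0
T: e_1·(-2) + e_2·(-1) + e_3·(-1) + e_4·(1) = 0
Solving this homogeneous linear system for the smallest-integer solution (first nonzero entry positive) gives (2, 1, -2, 3).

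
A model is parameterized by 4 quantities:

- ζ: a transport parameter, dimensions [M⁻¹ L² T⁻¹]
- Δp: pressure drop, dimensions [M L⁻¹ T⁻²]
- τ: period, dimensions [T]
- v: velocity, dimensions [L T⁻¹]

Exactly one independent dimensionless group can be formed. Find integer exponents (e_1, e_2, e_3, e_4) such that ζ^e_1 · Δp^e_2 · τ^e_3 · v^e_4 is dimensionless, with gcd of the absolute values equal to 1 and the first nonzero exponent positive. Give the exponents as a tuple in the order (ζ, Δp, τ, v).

M: e_1·(-1) + e_2·(1) + e_3·(0) + e_4·(0) = 0
L: e_1·(2) + e_2·(-1) + e_3·(0) + e_4·(1) = 0
T: e_1·(-1) + e_2·(-2) + e_3·(1) + e_4·(-1) = 0
Solving this homogeneous linear system for the smallest-integer solution (first nonzero entry positive) gives (1, 1, 2, -1).

(1, 1, 2, -1)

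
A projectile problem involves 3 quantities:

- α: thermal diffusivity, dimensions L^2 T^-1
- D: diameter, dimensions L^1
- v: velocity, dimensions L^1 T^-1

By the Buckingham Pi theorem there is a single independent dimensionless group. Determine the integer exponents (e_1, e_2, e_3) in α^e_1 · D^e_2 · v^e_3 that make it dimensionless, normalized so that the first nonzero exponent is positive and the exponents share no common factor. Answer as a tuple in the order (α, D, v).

L: e_1·(2) + e_2·(1) + e_3·(1) = 0
T: e_1·(-1) + e_2·(0) + e_3·(-1) = 0
Solving this homogeneous linear system for the smallest-integer solution (first nonzero entry positive) gives (1, -1, -1).

(1, -1, -1)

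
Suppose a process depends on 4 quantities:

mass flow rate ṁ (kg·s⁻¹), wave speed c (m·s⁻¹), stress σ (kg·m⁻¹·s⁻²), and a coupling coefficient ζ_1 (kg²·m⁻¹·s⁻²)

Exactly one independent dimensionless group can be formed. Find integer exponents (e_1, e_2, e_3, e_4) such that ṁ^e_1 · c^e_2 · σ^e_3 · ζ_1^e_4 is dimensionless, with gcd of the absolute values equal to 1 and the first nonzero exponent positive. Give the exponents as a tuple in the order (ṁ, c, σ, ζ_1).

M: e_1·(1) + e_2·(0) + e_3·(1) + e_4·(2) = 0
L: e_1·(0) + e_2·(1) + e_3·(-1) + e_4·(-1) = 0
T: e_1·(-1) + e_2·(-1) + e_3·(-2) + e_4·(-2) = 0
Solving this homogeneous linear system for the smallest-integer solution (first nonzero entry positive) gives (3, -1, 1, -2).

(3, -1, 1, -2)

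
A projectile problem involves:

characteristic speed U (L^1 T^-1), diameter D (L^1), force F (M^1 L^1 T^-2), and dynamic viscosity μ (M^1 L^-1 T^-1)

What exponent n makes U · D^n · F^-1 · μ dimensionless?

1

Balance the L exponent: (1)·n from D, plus (1) − (1) + (-1) = -1 from the rest, must sum to zero.
n − 1 = 0, so n = 1.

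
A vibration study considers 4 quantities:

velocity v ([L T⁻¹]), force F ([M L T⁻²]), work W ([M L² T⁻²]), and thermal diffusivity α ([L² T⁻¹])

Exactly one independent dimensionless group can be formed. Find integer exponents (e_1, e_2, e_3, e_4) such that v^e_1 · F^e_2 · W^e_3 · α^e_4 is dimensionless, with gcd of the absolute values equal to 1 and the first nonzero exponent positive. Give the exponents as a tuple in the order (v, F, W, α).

(1, -1, 1, -1)

M: e_1·(0) + e_2·(1) + e_3·(1) + e_4·(0) = 0
L: e_1·(1) + e_2·(1) + e_3·(2) + e_4·(2) = 0
T: e_1·(-1) + e_2·(-2) + e_3·(-2) + e_4·(-1) = 0
Solving this homogeneous linear system for the smallest-integer solution (first nonzero entry positive) gives (1, -1, 1, -1).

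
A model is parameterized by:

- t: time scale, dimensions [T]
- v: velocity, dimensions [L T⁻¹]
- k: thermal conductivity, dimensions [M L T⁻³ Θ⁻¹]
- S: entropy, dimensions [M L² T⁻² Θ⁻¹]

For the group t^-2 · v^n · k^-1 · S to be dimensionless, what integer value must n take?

Balance the L exponent: (1)·n from v, plus −2·(0) − (1) + (2) = 1 from the rest, must sum to zero.
n + 1 = 0, so n = -1.

-1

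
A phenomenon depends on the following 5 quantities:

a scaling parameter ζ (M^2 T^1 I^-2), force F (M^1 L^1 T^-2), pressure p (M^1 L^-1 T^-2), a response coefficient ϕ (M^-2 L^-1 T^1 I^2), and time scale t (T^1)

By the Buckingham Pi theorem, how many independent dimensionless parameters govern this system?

1

There are 5 variables and 4 base dimensions (M, L, T, I).
The dimension matrix has rank 4.
Independent dimensionless groups: 5 − 4 = 1.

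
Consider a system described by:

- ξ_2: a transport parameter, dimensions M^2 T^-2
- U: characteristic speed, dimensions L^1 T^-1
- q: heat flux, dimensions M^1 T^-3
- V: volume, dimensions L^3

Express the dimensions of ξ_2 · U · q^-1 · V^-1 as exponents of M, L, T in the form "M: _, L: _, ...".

M: 1, L: -2, T: 0

Collect each base-dimension exponent across the product:
  M: (2) + (0) − (1) − (0) = 1
  L: (0) + (1) − (0) − (3) = -2
  T: (-2) + (-1) − (-3) − (0) = 0
So the dimensions are [M L⁻²].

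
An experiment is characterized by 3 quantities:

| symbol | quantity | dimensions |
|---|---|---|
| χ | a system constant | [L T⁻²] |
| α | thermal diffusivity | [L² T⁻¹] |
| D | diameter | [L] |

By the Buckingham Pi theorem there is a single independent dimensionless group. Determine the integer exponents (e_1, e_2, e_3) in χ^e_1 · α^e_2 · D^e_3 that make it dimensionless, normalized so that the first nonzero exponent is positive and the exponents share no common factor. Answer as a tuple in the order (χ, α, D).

(1, -2, 3)

L: e_1·(1) + e_2·(2) + e_3·(1) = 0
T: e_1·(-2) + e_2·(-1) + e_3·(0) = 0
Solving this homogeneous linear system for the smallest-integer solution (first nonzero entry positive) gives (1, -2, 3).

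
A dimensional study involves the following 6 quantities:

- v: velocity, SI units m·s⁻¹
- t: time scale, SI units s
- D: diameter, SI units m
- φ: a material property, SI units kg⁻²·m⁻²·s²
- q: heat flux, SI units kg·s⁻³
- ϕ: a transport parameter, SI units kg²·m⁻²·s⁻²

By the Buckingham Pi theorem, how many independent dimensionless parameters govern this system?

There are 6 variables and 3 base dimensions (M, L, T).
The dimension matrix has rank 3.
Independent dimensionless groups: 6 − 3 = 3.

3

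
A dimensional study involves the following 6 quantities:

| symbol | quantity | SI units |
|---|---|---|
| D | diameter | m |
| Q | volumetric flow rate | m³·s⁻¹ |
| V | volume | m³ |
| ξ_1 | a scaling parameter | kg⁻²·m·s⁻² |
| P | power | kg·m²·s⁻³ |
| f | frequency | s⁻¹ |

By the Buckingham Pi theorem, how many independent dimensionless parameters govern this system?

3

There are 6 variables and 3 base dimensions (M, L, T).
The dimension matrix has rank 3.
Independent dimensionless groups: 6 − 3 = 3.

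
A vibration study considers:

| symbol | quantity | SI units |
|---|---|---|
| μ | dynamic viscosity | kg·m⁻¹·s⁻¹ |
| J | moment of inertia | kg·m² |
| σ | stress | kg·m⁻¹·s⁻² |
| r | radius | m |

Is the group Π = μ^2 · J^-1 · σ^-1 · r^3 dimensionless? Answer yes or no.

Sum the exponent of each base dimension across the product:
  M: 2·[μ]_M − [J]_M − [σ]_M + 3·[r]_M = 2·(1) − (1) − (1) + 3·(0) = 0
  L: 2·[μ]_L − [J]_L − [σ]_L + 3·[r]_L = 2·(-1) − (2) − (-1) + 3·(1) = 0
  T: 2·[μ]_T − [J]_T − [σ]_T + 3·[r]_T = 2·(-1) − (0) − (-2) + 3·(0) = 0
All base exponents vanish — dimensionless.

yes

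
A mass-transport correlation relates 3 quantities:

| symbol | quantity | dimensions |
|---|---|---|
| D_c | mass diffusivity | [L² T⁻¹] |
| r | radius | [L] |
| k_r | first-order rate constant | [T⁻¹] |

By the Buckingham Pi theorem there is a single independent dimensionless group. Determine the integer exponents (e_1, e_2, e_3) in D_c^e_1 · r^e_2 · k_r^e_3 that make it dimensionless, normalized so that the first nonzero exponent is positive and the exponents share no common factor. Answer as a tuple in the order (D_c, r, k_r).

L: e_1·(2) + e_2·(1) + e_3·(0) = 0
T: e_1·(-1) + e_2·(0) + e_3·(-1) = 0
Solving this homogeneous linear system for the smallest-integer solution (first nonzero entry positive) gives (1, -2, -1).

(1, -2, -1)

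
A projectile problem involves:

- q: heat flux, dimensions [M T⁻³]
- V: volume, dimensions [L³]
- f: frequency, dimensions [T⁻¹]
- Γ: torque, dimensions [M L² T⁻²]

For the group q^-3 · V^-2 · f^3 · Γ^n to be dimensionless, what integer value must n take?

Balance the M exponent: (1)·n from Γ, plus −3·(1) − 2·(0) + 3·(0) = -3 from the rest, must sum to zero.
n − 3 = 0, so n = 3.

3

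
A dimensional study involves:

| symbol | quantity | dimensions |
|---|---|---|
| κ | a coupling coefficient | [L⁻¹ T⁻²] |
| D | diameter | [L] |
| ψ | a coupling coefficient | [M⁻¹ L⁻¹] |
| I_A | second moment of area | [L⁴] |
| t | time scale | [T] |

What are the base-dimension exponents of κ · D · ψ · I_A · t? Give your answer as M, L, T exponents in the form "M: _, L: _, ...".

M: -1, L: 3, T: -1

Collect each base-dimension exponent across the product:
  M: (0) + (0) + (-1) + (0) + (0) = -1
  L: (-1) + (1) + (-1) + (4) + (0) = 3
  T: (-2) + (0) + (0) + (0) + (1) = -1
So the dimensions are [M⁻¹ L³ T⁻¹].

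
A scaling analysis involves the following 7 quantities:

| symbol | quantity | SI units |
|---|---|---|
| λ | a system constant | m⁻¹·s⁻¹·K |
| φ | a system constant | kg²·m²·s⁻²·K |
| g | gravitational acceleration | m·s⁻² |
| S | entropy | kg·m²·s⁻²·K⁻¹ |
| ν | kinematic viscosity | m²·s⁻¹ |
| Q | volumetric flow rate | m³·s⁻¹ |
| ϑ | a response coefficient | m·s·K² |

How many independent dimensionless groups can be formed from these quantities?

There are 7 variables and 4 base dimensions (M, L, T, Θ).
The dimension matrix has rank 4.
Independent dimensionless groups: 7 − 4 = 3.

3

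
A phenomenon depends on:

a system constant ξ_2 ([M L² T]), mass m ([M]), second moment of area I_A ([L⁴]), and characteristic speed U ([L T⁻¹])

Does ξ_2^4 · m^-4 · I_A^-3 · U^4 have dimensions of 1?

yes

Sum the exponent of each base dimension across the product:
  M: 4·[ξ_2]_M − 4·[m]_M − 3·[I_A]_M + 4·[U]_M = 4·(1) − 4·(1) − 3·(0) + 4·(0) = 0
  L: 4·[ξ_2]_L − 4·[m]_L − 3·[I_A]_L + 4·[U]_L = 4·(2) − 4·(0) − 3·(4) + 4·(1) = 0
  T: 4·[ξ_2]_T − 4·[m]_T − 3·[I_A]_T + 4·[U]_T = 4·(1) − 4·(0) − 3·(0) + 4·(-1) = 0
All base exponents vanish — dimensionless.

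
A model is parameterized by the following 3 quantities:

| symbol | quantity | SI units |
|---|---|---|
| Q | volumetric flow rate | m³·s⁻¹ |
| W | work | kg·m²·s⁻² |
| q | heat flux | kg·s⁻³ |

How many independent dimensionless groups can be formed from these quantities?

There are 3 variables and 3 base dimensions (M, L, T).
The dimension matrix has rank 3.
Independent dimensionless groups: 3 − 3 = 0.

0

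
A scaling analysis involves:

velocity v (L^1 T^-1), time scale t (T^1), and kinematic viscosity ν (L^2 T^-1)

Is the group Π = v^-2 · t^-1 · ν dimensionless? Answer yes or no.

yes

Sum the exponent of each base dimension across the product:
  L: −2·[v]_L − [t]_L + [ν]_L = −2·(1) − (0) + (2) = 0
  T: −2·[v]_T − [t]_T + [ν]_T = −2·(-1) − (1) + (-1) = 0
All base exponents vanish — dimensionless.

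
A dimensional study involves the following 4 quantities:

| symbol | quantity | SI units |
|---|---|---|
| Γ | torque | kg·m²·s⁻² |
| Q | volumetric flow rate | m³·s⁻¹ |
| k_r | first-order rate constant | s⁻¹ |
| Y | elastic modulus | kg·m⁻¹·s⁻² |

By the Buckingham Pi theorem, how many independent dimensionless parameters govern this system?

There are 4 variables and 3 base dimensions (M, L, T).
The dimension matrix has rank 3.
Independent dimensionless groups: 4 − 3 = 1.

1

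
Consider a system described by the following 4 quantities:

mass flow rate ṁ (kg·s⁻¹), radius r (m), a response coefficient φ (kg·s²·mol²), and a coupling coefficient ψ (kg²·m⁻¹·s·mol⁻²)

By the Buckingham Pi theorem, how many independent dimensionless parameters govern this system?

0

There are 4 variables and 4 base dimensions (M, L, T, N).
The dimension matrix has rank 4.
Independent dimensionless groups: 4 − 4 = 0.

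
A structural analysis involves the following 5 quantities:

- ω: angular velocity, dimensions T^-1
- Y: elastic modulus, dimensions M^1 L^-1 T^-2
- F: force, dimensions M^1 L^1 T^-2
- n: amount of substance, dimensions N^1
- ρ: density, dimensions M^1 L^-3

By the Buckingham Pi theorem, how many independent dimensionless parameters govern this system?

There are 5 variables and 4 base dimensions (M, L, T, N).
The dimension matrix has rank 4.
Independent dimensionless groups: 5 − 4 = 1.

1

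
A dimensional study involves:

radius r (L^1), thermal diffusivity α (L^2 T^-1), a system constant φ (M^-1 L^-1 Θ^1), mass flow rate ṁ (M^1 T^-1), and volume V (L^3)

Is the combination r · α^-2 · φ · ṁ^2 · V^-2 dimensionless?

no

Sum the exponent of each base dimension across the product:
  M: [r]_M − 2·[α]_M + [φ]_M + 2·[ṁ]_M − 2·[V]_M = (0) − 2·(0) + (-1) + 2·(1) − 2·(0) = 1
  L: [r]_L − 2·[α]_L + [φ]_L + 2·[ṁ]_L − 2·[V]_L = (1) − 2·(2) + (-1) + 2·(0) − 2·(3) = -10
  T: [r]_T − 2·[α]_T + [φ]_T + 2·[ṁ]_T − 2·[V]_T = (0) − 2·(-1) + (0) + 2·(-1) − 2·(0) = 0
  Θ: [r]_Θ − 2·[α]_Θ + [φ]_Θ + 2·[ṁ]_Θ − 2·[V]_Θ = (0) − 2·(0) + (1) + 2·(0) − 2·(0) = 1
Net dimensions [M L⁻¹⁰ Θ] ≠ [1] — not dimensionless.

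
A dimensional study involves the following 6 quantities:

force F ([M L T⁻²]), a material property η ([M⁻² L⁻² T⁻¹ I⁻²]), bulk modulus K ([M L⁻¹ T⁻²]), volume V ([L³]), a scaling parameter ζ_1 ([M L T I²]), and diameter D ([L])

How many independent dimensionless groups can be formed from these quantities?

There are 6 variables and 4 base dimensions (M, L, T, I).
The dimension matrix has rank 4.
Independent dimensionless groups: 6 − 4 = 2.

2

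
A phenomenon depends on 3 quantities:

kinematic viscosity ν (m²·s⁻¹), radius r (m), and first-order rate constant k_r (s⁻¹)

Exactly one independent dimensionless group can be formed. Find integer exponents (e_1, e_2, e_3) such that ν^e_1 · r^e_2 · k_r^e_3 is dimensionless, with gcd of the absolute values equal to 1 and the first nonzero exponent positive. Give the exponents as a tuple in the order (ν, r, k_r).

L: e_1·(2) + e_2·(1) + e_3·(0) = 0
T: e_1·(-1) + e_2·(0) + e_3·(-1) = 0
Solving this homogeneous linear system for the smallest-integer solution (first nonzero entry positive) gives (1, -2, -1).

(1, -2, -1)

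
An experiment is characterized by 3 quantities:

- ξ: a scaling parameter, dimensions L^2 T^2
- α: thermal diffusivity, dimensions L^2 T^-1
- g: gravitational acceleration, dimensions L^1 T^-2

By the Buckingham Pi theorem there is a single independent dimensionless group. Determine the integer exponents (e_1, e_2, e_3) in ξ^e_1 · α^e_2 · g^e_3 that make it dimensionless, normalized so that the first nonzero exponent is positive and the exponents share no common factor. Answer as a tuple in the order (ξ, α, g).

(1, -2, 2)

L: e_1·(2) + e_2·(2) + e_3·(1) = 0
T: e_1·(2) + e_2·(-1) + e_3·(-2) = 0
Solving this homogeneous linear system for the smallest-integer solution (first nonzero entry positive) gives (1, -2, 2).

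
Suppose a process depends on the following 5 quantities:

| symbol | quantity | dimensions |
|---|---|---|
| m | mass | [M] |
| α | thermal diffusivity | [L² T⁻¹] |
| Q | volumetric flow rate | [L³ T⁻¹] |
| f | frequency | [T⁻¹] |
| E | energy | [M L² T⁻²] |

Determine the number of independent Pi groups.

2

There are 5 variables and 3 base dimensions (M, L, T).
The dimension matrix has rank 3.
Independent dimensionless groups: 5 − 3 = 2.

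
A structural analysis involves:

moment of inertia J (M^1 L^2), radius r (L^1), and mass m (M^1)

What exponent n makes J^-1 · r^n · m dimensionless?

2

Balance the L exponent: (1)·n from r, plus −(2) + (0) = -2 from the rest, must sum to zero.
n − 2 = 0, so n = 2.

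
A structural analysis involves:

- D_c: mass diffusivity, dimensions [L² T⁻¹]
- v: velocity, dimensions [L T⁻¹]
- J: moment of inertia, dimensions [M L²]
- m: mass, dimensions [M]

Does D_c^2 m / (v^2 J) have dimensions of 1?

yes

Sum the exponent of each base dimension across the product:
  M: 2·[D_c]_M − 2·[v]_M − [J]_M + [m]_M = 2·(0) − 2·(0) − (1) + (1) = 0
  L: 2·[D_c]_L − 2·[v]_L − [J]_L + [m]_L = 2·(2) − 2·(1) − (2) + (0) = 0
  T: 2·[D_c]_T − 2·[v]_T − [J]_T + [m]_T = 2·(-1) − 2·(-1) − (0) + (0) = 0
All base exponents vanish — dimensionless.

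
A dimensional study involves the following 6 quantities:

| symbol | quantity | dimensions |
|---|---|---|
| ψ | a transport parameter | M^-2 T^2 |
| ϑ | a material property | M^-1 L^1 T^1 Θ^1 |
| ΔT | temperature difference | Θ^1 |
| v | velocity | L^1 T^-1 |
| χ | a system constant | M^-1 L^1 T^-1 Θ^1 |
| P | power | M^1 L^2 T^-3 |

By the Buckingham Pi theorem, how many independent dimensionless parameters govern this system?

2

There are 6 variables and 4 base dimensions (M, L, T, Θ).
The dimension matrix has rank 4.
Independent dimensionless groups: 6 − 4 = 2.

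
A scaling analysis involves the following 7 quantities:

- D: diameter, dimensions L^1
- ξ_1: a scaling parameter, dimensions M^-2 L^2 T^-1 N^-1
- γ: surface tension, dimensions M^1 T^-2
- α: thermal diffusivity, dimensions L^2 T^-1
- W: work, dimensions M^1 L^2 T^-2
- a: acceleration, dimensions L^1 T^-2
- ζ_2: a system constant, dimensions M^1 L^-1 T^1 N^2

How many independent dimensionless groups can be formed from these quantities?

3

There are 7 variables and 4 base dimensions (M, L, T, N).
The dimension matrix has rank 4.
Independent dimensionless groups: 7 − 4 = 3.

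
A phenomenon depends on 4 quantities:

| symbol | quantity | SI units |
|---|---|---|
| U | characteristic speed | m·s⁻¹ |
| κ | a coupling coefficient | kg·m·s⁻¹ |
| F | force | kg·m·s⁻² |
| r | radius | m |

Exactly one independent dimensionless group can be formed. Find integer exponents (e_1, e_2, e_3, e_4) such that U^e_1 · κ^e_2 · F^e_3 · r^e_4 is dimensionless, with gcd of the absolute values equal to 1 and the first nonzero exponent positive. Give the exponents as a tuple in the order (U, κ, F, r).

(1, 1, -1, -1)

M: e_1·(0) + e_2·(1) + e_3·(1) + e_4·(0) = 0
L: e_1·(1) + e_2·(1) + e_3·(1) + e_4·(1) = 0
T: e_1·(-1) + e_2·(-1) + e_3·(-2) + e_4·(0) = 0
Solving this homogeneous linear system for the smallest-integer solution (first nonzero entry positive) gives (1, 1, -1, -1).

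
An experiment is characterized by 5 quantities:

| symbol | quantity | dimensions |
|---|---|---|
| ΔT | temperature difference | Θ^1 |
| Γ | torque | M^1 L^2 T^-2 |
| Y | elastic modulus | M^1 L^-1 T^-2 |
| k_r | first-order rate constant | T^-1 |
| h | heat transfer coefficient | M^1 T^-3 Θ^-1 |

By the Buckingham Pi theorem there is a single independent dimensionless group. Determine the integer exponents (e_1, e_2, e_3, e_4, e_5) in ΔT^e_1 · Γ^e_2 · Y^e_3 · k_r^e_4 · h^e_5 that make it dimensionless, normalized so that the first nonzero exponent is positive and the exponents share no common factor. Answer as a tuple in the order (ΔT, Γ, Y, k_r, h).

(3, -1, -2, -3, 3)

M: e_1·(0) + e_2·(1) + e_3·(1) + e_4·(0) + e_5·(1) = 0
L: e_1·(0) + e_2·(2) + e_3·(-1) + e_4·(0) + e_5·(0) = 0
T: e_1·(0) + e_2·(-2) + e_3·(-2) + e_4·(-1) + e_5·(-3) = 0
Θ: e_1·(1) + e_2·(0) + e_3·(0) + e_4·(0) + e_5·(-1) = 0
Solving this homogeneous linear system for the smallest-integer solution (first nonzero entry positive) gives (3, -1, -2, -3, 3).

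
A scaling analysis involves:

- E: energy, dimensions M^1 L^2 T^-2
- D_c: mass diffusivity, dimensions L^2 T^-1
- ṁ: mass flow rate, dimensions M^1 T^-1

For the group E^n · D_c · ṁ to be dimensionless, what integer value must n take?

Balance the M exponent: (1)·n from E, plus (0) + (1) = 1 from the rest, must sum to zero.
n + 1 = 0, so n = -1.

-1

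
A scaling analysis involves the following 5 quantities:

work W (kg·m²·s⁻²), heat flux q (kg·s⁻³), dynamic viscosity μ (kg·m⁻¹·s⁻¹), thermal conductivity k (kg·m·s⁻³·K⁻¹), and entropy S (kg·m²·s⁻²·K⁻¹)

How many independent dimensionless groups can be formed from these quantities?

There are 5 variables and 4 base dimensions (M, L, T, Θ).
The dimension matrix has rank 4.
Independent dimensionless groups: 5 − 4 = 1.

1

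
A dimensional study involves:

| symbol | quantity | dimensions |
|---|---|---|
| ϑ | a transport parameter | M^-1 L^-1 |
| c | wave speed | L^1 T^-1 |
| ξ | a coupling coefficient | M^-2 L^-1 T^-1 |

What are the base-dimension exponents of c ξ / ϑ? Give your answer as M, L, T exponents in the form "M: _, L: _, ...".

M: -1, L: 1, T: -2

Collect each base-dimension exponent across the product:
  M: −(-1) + (0) + (-2) = -1
  L: −(-1) + (1) + (-1) = 1
  T: −(0) + (-1) + (-1) = -2
So the dimensions are [M⁻¹ L T⁻²].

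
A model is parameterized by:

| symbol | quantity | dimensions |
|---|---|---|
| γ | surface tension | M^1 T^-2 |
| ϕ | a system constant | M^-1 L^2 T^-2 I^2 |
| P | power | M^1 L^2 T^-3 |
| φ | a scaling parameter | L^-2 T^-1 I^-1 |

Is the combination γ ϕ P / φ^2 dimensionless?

Sum the exponent of each base dimension across the product:
  M: [γ]_M + [ϕ]_M + [P]_M − 2·[φ]_M = (1) + (-1) + (1) − 2·(0) = 1
  L: [γ]_L + [ϕ]_L + [P]_L − 2·[φ]_L = (0) + (2) + (2) − 2·(-2) = 8
  T: [γ]_T + [ϕ]_T + [P]_T − 2·[φ]_T = (-2) + (-2) + (-3) − 2·(-1) = -5
  I: [γ]_I + [ϕ]_I + [P]_I − 2·[φ]_I = (0) + (2) + (0) − 2·(-1) = 4
Net dimensions [M L⁸ T⁻⁵ I⁴] ≠ [1] — not dimensionless.

no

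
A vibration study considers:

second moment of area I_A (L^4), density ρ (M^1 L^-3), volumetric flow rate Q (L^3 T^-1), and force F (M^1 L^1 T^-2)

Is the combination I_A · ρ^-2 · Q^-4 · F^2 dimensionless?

yes

Sum the exponent of each base dimension across the product:
  M: [I_A]_M − 2·[ρ]_M − 4·[Q]_M + 2·[F]_M = (0) − 2·(1) − 4·(0) + 2·(1) = 0
  L: [I_A]_L − 2·[ρ]_L − 4·[Q]_L + 2·[F]_L = (4) − 2·(-3) − 4·(3) + 2·(1) = 0
  T: [I_A]_T − 2·[ρ]_T − 4·[Q]_T + 2·[F]_T = (0) − 2·(0) − 4·(-1) + 2·(-2) = 0
All base exponents vanish — dimensionless.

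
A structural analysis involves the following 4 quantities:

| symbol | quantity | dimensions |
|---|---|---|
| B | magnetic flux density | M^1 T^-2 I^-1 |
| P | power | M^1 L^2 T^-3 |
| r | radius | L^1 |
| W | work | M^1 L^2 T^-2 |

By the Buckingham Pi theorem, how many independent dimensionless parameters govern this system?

0

There are 4 variables and 4 base dimensions (M, L, T, I).
The dimension matrix has rank 4.
Independent dimensionless groups: 4 − 4 = 0.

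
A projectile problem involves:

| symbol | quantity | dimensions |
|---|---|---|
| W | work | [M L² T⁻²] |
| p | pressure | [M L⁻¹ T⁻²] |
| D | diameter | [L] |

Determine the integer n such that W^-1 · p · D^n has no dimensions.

3

Balance the L exponent: (1)·n from D, plus −(2) + (-1) = -3 from the rest, must sum to zero.
n − 3 = 0, so n = 3.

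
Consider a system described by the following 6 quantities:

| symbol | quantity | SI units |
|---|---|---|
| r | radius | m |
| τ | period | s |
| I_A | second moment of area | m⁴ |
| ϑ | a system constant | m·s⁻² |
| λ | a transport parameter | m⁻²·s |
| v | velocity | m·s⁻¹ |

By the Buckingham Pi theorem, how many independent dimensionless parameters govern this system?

There are 6 variables and 2 base dimensions (L, T).
The dimension matrix has rank 2.
Independent dimensionless groups: 6 − 2 = 4.

4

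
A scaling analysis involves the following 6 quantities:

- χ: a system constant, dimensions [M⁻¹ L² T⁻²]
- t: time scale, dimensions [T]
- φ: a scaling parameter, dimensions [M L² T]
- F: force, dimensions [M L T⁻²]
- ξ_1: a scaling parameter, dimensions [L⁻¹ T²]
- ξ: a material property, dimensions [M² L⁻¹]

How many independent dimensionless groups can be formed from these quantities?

There are 6 variables and 3 base dimensions (M, L, T).
The dimension matrix has rank 3.
Independent dimensionless groups: 6 − 3 = 3.

3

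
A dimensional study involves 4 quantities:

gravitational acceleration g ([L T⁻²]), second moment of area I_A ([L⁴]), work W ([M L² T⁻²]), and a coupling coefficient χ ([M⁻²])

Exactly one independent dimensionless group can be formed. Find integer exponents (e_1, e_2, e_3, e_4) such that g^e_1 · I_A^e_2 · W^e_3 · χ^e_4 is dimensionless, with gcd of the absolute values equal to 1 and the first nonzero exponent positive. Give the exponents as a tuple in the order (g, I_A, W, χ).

(4, 1, -4, -2)

M: e_1·(0) + e_2·(0) + e_3·(1) + e_4·(-2) = 0
L: e_1·(1) + e_2·(4) + e_3·(2) + e_4·(0) = 0
T: e_1·(-2) + e_2·(0) + e_3·(-2) + e_4·(0) = 0
Solving this homogeneous linear system for the smallest-integer solution (first nonzero entry positive) gives (4, 1, -4, -2).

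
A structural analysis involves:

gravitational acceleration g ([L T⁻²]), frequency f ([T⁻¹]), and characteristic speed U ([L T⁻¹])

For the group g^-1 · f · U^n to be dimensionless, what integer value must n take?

1

Balance the L exponent: (1)·n from U, plus −(1) + (0) = -1 from the rest, must sum to zero.
n − 1 = 0, so n = 1.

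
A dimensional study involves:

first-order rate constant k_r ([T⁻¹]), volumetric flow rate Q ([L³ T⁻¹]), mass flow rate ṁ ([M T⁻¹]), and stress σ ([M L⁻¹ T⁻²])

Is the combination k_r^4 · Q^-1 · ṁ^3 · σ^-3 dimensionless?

Sum the exponent of each base dimension across the product:
  M: 4·[k_r]_M − [Q]_M + 3·[ṁ]_M − 3·[σ]_M = 4·(0) − (0) + 3·(1) − 3·(1) = 0
  L: 4·[k_r]_L − [Q]_L + 3·[ṁ]_L − 3·[σ]_L = 4·(0) − (3) + 3·(0) − 3·(-1) = 0
  T: 4·[k_r]_T − [Q]_T + 3·[ṁ]_T − 3·[σ]_T = 4·(-1) − (-1) + 3·(-1) − 3·(-2) = 0
All base exponents vanish — dimensionless.

yes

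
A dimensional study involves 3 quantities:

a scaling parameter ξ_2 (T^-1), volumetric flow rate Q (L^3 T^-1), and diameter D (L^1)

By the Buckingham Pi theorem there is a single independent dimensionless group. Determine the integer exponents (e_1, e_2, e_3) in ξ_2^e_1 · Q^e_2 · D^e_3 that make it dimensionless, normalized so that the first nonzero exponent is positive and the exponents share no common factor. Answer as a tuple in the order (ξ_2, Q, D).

(1, -1, 3)

L: e_1·(0) + e_2·(3) + e_3·(1) = 0
T: e_1·(-1) + e_2·(-1) + e_3·(0) = 0
Solving this homogeneous linear system for the smallest-integer solution (first nonzero entry positive) gives (1, -1, 3).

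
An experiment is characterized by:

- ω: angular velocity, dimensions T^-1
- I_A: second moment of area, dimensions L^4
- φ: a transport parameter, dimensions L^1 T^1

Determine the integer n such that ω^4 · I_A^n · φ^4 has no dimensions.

Balance the L exponent: (4)·n from I_A, plus 4·(0) + 4·(1) = 4 from the rest, must sum to zero.
4n + 4 = 0, so n = -1.

-1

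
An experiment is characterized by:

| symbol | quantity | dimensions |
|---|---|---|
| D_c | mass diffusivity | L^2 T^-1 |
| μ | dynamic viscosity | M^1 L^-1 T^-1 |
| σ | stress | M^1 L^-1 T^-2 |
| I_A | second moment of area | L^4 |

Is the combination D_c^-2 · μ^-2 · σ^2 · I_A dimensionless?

Sum the exponent of each base dimension across the product:
  M: −2·[D_c]_M − 2·[μ]_M + 2·[σ]_M + [I_A]_M = −2·(0) − 2·(1) + 2·(1) + (0) = 0
  L: −2·[D_c]_L − 2·[μ]_L + 2·[σ]_L + [I_A]_L = −2·(2) − 2·(-1) + 2·(-1) + (4) = 0
  T: −2·[D_c]_T − 2·[μ]_T + 2·[σ]_T + [I_A]_T = −2·(-1) − 2·(-1) + 2·(-2) + (0) = 0
All base exponents vanish — dimensionless.

yes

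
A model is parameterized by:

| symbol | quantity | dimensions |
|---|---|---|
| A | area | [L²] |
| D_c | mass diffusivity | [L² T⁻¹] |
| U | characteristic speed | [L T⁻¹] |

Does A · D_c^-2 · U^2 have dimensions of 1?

yes

Sum the exponent of each base dimension across the product:
  M: [A]_M − 2·[D_c]_M + 2·[U]_M = (0) − 2·(0) + 2·(0) = 0
  L: [A]_L − 2·[D_c]_L + 2·[U]_L = (2) − 2·(2) + 2·(1) = 0
  T: [A]_T − 2·[D_c]_T + 2·[U]_T = (0) − 2·(-1) + 2·(-1) = 0
All base exponents vanish — dimensionless.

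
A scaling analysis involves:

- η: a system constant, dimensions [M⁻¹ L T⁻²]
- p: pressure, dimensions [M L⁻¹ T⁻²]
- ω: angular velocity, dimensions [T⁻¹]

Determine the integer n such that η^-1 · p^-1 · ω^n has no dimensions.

Balance the T exponent: (-1)·n from ω, plus −(-2) − (-2) = 4 from the rest, must sum to zero.
−n + 4 = 0, so n = 4.

4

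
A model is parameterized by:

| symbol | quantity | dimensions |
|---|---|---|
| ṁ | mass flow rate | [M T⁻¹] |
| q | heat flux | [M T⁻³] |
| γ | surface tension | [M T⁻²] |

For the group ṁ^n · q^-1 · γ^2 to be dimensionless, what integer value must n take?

Balance the M exponent: (1)·n from ṁ, plus −(1) + 2·(1) = 1 from the rest, must sum to zero.
n + 1 = 0, so n = -1.

-1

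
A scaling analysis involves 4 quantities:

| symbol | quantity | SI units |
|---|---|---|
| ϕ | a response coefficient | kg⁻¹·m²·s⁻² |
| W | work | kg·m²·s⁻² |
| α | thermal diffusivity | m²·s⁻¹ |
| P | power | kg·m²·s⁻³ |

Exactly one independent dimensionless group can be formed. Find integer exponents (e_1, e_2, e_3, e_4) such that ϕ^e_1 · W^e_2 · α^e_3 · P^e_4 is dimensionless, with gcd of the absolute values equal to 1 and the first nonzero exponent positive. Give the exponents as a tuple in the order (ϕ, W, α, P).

(1, 3, -2, -2)

M: e_1·(-1) + e_2·(1) + e_3·(0) + e_4·(1) = 0
L: e_1·(2) + e_2·(2) + e_3·(2) + e_4·(2) = 0
T: e_1·(-2) + e_2·(-2) + e_3·(-1) + e_4·(-3) = 0
Solving this homogeneous linear system for the smallest-integer solution (first nonzero entry positive) gives (1, 3, -2, -2).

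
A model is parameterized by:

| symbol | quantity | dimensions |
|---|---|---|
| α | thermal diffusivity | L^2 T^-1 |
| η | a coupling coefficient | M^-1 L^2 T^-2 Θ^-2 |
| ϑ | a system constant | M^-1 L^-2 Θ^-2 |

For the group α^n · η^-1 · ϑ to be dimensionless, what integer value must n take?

2

Balance the L exponent: (2)·n from α, plus −(2) + (-2) = -4 from the rest, must sum to zero.
2n − 4 = 0, so n = 2.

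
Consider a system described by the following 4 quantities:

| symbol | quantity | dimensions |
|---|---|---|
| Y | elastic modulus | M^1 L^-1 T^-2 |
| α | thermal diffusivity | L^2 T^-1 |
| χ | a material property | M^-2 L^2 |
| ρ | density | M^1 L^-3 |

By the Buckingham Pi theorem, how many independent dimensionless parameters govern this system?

1

There are 4 variables and 3 base dimensions (M, L, T).
The dimension matrix has rank 3.
Independent dimensionless groups: 4 − 3 = 1.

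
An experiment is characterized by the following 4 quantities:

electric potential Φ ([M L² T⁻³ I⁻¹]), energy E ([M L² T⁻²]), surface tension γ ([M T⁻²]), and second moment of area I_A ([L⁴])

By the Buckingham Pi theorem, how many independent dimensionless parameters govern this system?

1

There are 4 variables and 4 base dimensions (M, L, T, I).
The dimension matrix has rank 3 (less than 4: the dimension vectors are linearly dependent).
Independent dimensionless groups: 4 − 3 = 1.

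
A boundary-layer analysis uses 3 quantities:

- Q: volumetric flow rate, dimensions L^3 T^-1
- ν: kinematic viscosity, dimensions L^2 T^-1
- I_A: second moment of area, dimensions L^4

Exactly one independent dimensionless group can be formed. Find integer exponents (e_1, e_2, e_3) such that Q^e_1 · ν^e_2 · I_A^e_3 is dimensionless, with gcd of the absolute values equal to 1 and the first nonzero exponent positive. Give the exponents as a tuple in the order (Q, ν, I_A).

(4, -4, -1)

L: e_1·(3) + e_2·(2) + e_3·(4) = 0
T: e_1·(-1) + e_2·(-1) + e_3·(0) = 0
Solving this homogeneous linear system for the smallest-integer solution (first nonzero entry positive) gives (4, -4, -1).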